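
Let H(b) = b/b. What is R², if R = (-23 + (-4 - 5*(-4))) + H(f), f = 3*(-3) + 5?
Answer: 36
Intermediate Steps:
f = -4 (f = -9 + 5 = -4)
H(b) = 1
R = -6 (R = (-23 + (-4 - 5*(-4))) + 1 = (-23 + (-4 + 20)) + 1 = (-23 + 16) + 1 = -7 + 1 = -6)
R² = (-6)² = 36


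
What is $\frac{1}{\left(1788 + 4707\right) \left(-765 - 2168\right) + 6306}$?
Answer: $- \frac{1}{19043529} \approx -5.2511 \cdot 10^{-8}$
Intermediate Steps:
$\frac{1}{\left(1788 + 4707\right) \left(-765 - 2168\right) + 6306} = \frac{1}{6495 \left(-2933\right) + 6306} = \frac{1}{-19049835 + 6306} = \frac{1}{-19043529} = - \frac{1}{19043529}$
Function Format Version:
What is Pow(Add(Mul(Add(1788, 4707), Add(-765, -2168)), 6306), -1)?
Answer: Rational(-1, 19043529) ≈ -5.2511e-8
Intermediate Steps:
Pow(Add(Mul(Add(1788, 4707), Add(-765, -2168)), 6306), -1) = Pow(Add(Mul(6495, -2933), 6306), -1) = Pow(Add(-19049835, 6306), -1) = Pow(-19043529, -1) = Rational(-1, 19043529)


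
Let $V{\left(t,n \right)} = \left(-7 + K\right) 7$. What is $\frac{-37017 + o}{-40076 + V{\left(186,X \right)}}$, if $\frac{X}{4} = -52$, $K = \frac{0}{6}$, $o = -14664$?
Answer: $\frac{161}{125} \approx 1.288$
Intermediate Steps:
$K = 0$ ($K = 0 \cdot \frac{1}{6} = 0$)
$X = -208$ ($X = 4 \left(-52\right) = -208$)
$V{\left(t,n \right)} = -49$ ($V{\left(t,n \right)} = \left(-7 + 0\right) 7 = \left(-7\right) 7 = -49$)
$\frac{-37017 + o}{-40076 + V{\left(186,X \right)}} = \frac{-37017 - 14664}{-40076 - 49} = - \frac{51681}{-40125} = \left(-51681\right) \left(- \frac{1}{40125}\right) = \frac{161}{125}$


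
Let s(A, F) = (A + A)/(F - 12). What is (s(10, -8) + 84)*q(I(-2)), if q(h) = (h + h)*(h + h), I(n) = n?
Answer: 1328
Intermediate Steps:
s(A, F) = 2*A/(-12 + F) (s(A, F) = (2*A)/(-12 + F) = 2*A/(-12 + F))
q(h) = 4*h² (q(h) = (2*h)*(2*h) = 4*h²)
(s(10, -8) + 84)*q(I(-2)) = (2*10/(-12 - 8) + 84)*(4*(-2)²) = (2*10/(-20) + 84)*(4*4) = (2*10*(-1/20) + 84)*16 = (-1 + 84)*16 = 83*16 = 1328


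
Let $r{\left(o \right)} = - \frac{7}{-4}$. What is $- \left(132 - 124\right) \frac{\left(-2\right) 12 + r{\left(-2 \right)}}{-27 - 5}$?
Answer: $- \frac{89}{16} \approx -5.5625$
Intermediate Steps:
$r{\left(o \right)} = \frac{7}{4}$ ($r{\left(o \right)} = \left(-7\right) \left(- \frac{1}{4}\right) = \frac{7}{4}$)
$- \left(132 - 124\right) \frac{\left(-2\right) 12 + r{\left(-2 \right)}}{-27 - 5} = - \left(132 - 124\right) \frac{\left(-2\right) 12 + \frac{7}{4}}{-27 - 5} = - 8 \frac{-24 + \frac{7}{4}}{-32} = - 8 \left(\left(- \frac{89}{4}\right) \left(- \frac{1}{32}\right)\right) = - \frac{8 \cdot 89}{128} = \left(-1\right) \frac{89}{16} = - \frac{89}{16}$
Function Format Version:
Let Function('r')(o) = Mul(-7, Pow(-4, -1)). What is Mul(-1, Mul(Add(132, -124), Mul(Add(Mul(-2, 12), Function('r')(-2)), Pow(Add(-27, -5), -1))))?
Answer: Rational(-89, 16) ≈ -5.5625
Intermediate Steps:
Function('r')(o) = Rational(7, 4) (Function('r')(o) = Mul(-7, Rational(-1, 4)) = Rational(7, 4))
Mul(-1, Mul(Add(132, -124), Mul(Add(Mul(-2, 12), Function('r')(-2)), Pow(Add(-27, -5), -1)))) = Mul(-1, Mul(Add(132, -124), Mul(Add(Mul(-2, 12), Rational(7, 4)), Pow(Add(-27, -5), -1)))) = Mul(-1, Mul(8, Mul(Add(-24, Rational(7, 4)), Pow(-32, -1)))) = Mul(-1, Mul(8, Mul(Rational(-89, 4), Rational(-1, 32)))) = Mul(-1, Mul(8, Rational(89, 128))) = Mul(-1, Rational(89, 16)) = Rational(-89, 16)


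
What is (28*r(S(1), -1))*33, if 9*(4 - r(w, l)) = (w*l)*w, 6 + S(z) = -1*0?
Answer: 7392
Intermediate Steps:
S(z) = -6 (S(z) = -6 - 1*0 = -6 + 0 = -6)
r(w, l) = 4 - l*w²/9 (r(w, l) = 4 - w*l*w/9 = 4 - l*w*w/9 = 4 - l*w²/9)
(28*r(S(1), -1))*33 = (28*(4 - ⅑*(-1)*(-6)²))*33 = (28*(4 - ⅑*(-1)*36))*33 = (28*(4 + 4))*33 = (28*8)*33 = 224*33 = 7392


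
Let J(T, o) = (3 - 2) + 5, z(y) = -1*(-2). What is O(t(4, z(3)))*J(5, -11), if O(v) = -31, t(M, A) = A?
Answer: -186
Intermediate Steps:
z(y) = 2
J(T, o) = 6 (J(T, o) = 1 + 5 = 6)
O(t(4, z(3)))*J(5, -11) = -31*6 = -186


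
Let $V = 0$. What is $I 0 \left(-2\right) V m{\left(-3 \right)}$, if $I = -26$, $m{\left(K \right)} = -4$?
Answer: $0$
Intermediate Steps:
$I 0 \left(-2\right) V m{\left(-3 \right)} = - 26 \cdot 0 \left(-2\right) 0 \left(-4\right) = - 26 \cdot 0 \cdot 0 \left(-4\right) = \left(-26\right) 0 \left(-4\right) = 0 \left(-4\right) = 0$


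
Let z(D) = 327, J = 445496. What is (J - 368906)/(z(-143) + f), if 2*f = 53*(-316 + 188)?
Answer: -15318/613 ≈ -24.989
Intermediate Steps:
f = -3392 (f = (53*(-316 + 188))/2 = (53*(-128))/2 = (½)*(-6784) = -3392)
(J - 368906)/(z(-143) + f) = (445496 - 368906)/(327 - 3392) = 76590/(-3065) = 76590*(-1/3065) = -15318/613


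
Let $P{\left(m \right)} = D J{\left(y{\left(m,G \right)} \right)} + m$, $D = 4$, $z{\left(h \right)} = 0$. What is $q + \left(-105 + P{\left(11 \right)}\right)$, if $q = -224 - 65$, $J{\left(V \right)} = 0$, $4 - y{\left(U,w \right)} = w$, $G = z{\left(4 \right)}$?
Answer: $-383$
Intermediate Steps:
$G = 0$
$y{\left(U,w \right)} = 4 - w$
$q = -289$
$P{\left(m \right)} = m$ ($P{\left(m \right)} = 4 \cdot 0 + m = 0 + m = m$)
$q + \left(-105 + P{\left(11 \right)}\right) = -289 + \left(-105 + 11\right) = -289 - 94 = -383$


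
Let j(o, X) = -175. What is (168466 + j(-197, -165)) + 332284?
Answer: 500575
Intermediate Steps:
(168466 + j(-197, -165)) + 332284 = (168466 - 175) + 332284 = 168291 + 332284 = 500575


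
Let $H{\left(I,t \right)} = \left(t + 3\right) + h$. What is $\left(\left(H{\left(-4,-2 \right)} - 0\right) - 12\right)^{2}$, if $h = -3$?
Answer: $196$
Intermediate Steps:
$H{\left(I,t \right)} = t$ ($H{\left(I,t \right)} = \left(t + 3\right) - 3 = \left(3 + t\right) - 3 = t$)
$\left(\left(H{\left(-4,-2 \right)} - 0\right) - 12\right)^{2} = \left(\left(-2 - 0\right) - 12\right)^{2} = \left(\left(-2 + 0\right) - 12\right)^{2} = \left(-2 - 12\right)^{2} = \left(-14\right)^{2} = 196$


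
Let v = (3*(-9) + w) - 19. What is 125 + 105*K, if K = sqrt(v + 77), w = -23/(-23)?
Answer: 125 + 420*sqrt(2) ≈ 718.97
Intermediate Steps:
w = 1 (w = -23*(-1/23) = 1)
v = -45 (v = (3*(-9) + 1) - 19 = (-27 + 1) - 19 = -26 - 19 = -45)
K = 4*sqrt(2) (K = sqrt(-45 + 77) = sqrt(32) = 4*sqrt(2) ≈ 5.6569)
125 + 105*K = 125 + 105*(4*sqrt(2)) = 125 + 420*sqrt(2)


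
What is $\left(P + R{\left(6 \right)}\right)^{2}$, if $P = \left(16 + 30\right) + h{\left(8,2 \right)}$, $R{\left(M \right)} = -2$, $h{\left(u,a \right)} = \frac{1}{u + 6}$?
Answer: $\frac{380689}{196} \approx 1942.3$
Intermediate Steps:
$h{\left(u,a \right)} = \frac{1}{6 + u}$
$P = \frac{645}{14}$ ($P = \left(16 + 30\right) + \frac{1}{6 + 8} = 46 + \frac{1}{14} = \frac{645}{14} \approx 46.071$)
$\left(P + R{\left(6 \right)}\right)^{2} = \left(\frac{645}{14} - 2\right)^{2} = \left(\frac{617}{14}\right)^{2} = \frac{380689}{196}$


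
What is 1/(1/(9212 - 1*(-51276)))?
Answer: 60488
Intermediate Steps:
1/(1/(9212 - 1*(-51276))) = 1/(1/(9212 + 51276)) = 1/(1/60488) = 60488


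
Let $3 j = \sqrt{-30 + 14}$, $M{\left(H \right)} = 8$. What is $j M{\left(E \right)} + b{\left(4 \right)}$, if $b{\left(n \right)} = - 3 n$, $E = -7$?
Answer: $-12 + \frac{32 i}{3} \approx -12.0 + 10.667 i$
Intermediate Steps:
$j = \frac{4 i}{3}$ ($j = \frac{\sqrt{-30 + 14}}{3} = \frac{\sqrt{-16}}{3} = \frac{4 i}{3} \approx 1.3333 i$)
$j M{\left(E \right)} + b{\left(4 \right)} = \frac{4 i}{3} \cdot 8 - 12 = \frac{32 i}{3} - 12 = -12 + \frac{32 i}{3}$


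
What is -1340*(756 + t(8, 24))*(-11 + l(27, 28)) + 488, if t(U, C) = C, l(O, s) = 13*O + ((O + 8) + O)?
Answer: -420169912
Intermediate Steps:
l(O, s) = 8 + 15*O (l(O, s) = 13*O + ((8 + O) + O) = 13*O + (8 + 2*O) = 8 + 15*O)
-1340*(756 + t(8, 24))*(-11 + l(27, 28)) + 488 = -1340*(756 + 24)*(-11 + (8 + 15*27)) + 488 = -1045200*(-11 + (8 + 405)) + 488 = -1045200*(-11 + 413) + 488 = -1045200*402 + 488 = -1340*313560 + 488 = -420170400 + 488 = -420169912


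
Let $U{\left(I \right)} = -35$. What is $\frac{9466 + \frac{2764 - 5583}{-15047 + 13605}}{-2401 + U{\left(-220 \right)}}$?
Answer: $- \frac{13652791}{3512712} \approx -3.8867$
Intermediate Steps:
$\frac{9466 + \frac{2764 - 5583}{-15047 + 13605}}{-2401 + U{\left(-220 \right)}} = \frac{9466 + \frac{2764 - 5583}{-15047 + 13605}}{-2401 - 35} = \frac{9466 - \frac{2819}{-1442}}{-2436} = \left(9466 - - \frac{2819}{1442}\right) \left(- \frac{1}{2436}\right) = \left(9466 + \frac{2819}{1442}\right) \left(- \frac{1}{2436}\right) = \frac{13652791}{1442} \left(- \frac{1}{2436}\right) = - \frac{13652791}{3512712}$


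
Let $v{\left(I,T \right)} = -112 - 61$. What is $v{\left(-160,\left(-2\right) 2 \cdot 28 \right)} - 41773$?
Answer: $-41946$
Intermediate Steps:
$v{\left(I,T \right)} = -173$
$v{\left(-160,\left(-2\right) 2 \cdot 28 \right)} - 41773 = -173 - 41773 = -41946$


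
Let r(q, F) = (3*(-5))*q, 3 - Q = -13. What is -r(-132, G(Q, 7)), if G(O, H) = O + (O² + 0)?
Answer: -1980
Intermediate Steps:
Q = 16 (Q = 3 - 1*(-13) = 3 + 13 = 16)
G(O, H) = O + O²
r(q, F) = -15*q
-r(-132, G(Q, 7)) = -(-15)*(-132) = -1*1980 = -1980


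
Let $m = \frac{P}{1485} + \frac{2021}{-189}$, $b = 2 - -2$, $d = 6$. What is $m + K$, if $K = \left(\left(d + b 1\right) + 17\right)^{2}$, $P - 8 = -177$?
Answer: $\frac{829513}{1155} \approx 718.19$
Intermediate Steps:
$P = -169$ ($P = 8 - 177 = -169$)
$b = 4$ ($b = 2 + 2 = 4$)
$m = - \frac{12482}{1155}$ ($m = - \frac{169}{1485} + \frac{2021}{-189} = \left(-169\right) \frac{1}{1485} + 2021 \left(- \frac{1}{189}\right) = - \frac{169}{1485} - \frac{2021}{189} = - \frac{12482}{1155} \approx -10.807$)
$K = 729$ ($K = \left(\left(6 + 4 \cdot 1\right) + 17\right)^{2} = \left(\left(6 + 4\right) + 17\right)^{2} = \left(10 + 17\right)^{2} = 27^{2} = 729$)
$m + K = - \frac{12482}{1155} + 729 = \frac{829513}{1155}$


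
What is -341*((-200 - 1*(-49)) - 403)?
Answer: 188914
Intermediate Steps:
-341*((-200 - 1*(-49)) - 403) = -341*((-200 + 49) - 403) = -341*(-151 - 403) = -341*(-554) = 188914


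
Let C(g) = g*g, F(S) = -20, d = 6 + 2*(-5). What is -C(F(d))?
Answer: -400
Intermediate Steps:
d = -4 (d = 6 - 10 = -4)
C(g) = g**2
-C(F(d)) = -1*(-20)**2 = -1*400 = -400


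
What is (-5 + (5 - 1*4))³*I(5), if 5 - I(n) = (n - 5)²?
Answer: -320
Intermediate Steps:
I(n) = 5 - (-5 + n)² (I(n) = 5 - (n - 5)² = 5 - (-5 + n)²)
(-5 + (5 - 1*4))³*I(5) = (-5 + (5 - 1*4))³*(5 - (-5 + 5)²) = (-5 + (5 - 4))³*(5 - 1*0²) = (-5 + 1)³*(5 - 1*0) = (-4)³*(5 + 0) = -64*5 = -320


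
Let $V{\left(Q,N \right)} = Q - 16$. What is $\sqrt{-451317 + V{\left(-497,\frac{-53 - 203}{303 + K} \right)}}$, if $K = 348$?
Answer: $i \sqrt{451830} \approx 672.18 i$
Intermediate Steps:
$V{\left(Q,N \right)} = -16 + Q$
$\sqrt{-451317 + V{\left(-497,\frac{-53 - 203}{303 + K} \right)}} = \sqrt{-451317 - 513} = \sqrt{-451830} = i \sqrt{451830}$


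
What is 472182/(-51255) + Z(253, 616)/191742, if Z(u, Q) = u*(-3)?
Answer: -10064002621/1091970690 ≈ -9.2164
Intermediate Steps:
Z(u, Q) = -3*u
472182/(-51255) + Z(253, 616)/191742 = 472182/(-51255) - 3*253/191742 = 472182*(-1/51255) - 759*1/191742 = -157394/17085 - 253/63914 = -10064002621/1091970690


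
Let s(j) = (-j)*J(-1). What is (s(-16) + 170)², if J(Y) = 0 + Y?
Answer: 23716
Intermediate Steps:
J(Y) = Y
s(j) = j (s(j) = -j*(-1) = j)
(s(-16) + 170)² = (-16 + 170)² = 154² = 23716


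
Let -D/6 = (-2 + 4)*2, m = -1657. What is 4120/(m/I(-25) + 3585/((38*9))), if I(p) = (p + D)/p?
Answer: -4602864/932779 ≈ -4.9346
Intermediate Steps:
D = -24 (D = -6*(-2 + 4)*2 = -12*2 = -6*4 = -24)
I(p) = (-24 + p)/p (I(p) = (p - 24)/p = (-24 + p)/p)
4120/(m/I(-25) + 3585/((38*9))) = 4120/(-1657*(-25/(-24 - 25)) + 3585/((38*9))) = 4120/(-1657/((-1/25*(-49))) + 3585/342) = 4120/(-1657/49/25 + 3585*(1/342)) = 4120/(-1657*25/49 + 1195/114) = 4120/(-41425/49 + 1195/114) = 4120/(-4663895/5586) = 4120*(-5586/4663895) = -4602864/932779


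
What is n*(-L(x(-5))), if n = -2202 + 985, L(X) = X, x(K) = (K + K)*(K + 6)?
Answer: -12170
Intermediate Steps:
x(K) = 2*K*(6 + K) (x(K) = (2*K)*(6 + K) = 2*K*(6 + K))
n = -1217
n*(-L(x(-5))) = -(-1217)*2*(-5)*(6 - 5) = -(-1217)*2*(-5)*1 = -(-1217)*(-10) = -1217*10 = -12170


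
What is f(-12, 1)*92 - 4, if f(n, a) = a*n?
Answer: -1108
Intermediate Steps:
f(-12, 1)*92 - 4 = (1*(-12))*92 - 4 = -12*92 - 4 = -1104 - 4 = -1108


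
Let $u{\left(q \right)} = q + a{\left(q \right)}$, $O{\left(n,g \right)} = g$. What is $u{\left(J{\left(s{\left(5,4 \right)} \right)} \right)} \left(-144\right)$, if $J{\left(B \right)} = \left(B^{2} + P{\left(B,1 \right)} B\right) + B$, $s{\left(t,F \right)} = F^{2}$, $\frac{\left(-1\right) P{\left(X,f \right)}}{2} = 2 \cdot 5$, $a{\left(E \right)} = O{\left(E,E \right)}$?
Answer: $13824$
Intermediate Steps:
$a{\left(E \right)} = E$
$P{\left(X,f \right)} = -20$ ($P{\left(X,f \right)} = - 2 \cdot 2 \cdot 5 = \left(-2\right) 10 = -20$)
$J{\left(B \right)} = B^{2} - 19 B$ ($J{\left(B \right)} = \left(B^{2} - 20 B\right) + B = B^{2} - 19 B$)
$u{\left(q \right)} = 2 q$ ($u{\left(q \right)} = q + q = 2 q$)
$u{\left(J{\left(s{\left(5,4 \right)} \right)} \right)} \left(-144\right) = 2 \cdot 4^{2} \left(-19 + 4^{2}\right) \left(-144\right) = 2 \cdot 16 \left(-19 + 16\right) \left(-144\right) = 2 \cdot 16 \left(-3\right) \left(-144\right) = 2 \left(-48\right) \left(-144\right) = \left(-96\right) \left(-144\right) = 13824$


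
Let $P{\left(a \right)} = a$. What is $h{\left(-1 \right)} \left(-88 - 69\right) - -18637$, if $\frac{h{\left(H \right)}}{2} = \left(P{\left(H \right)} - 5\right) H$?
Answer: $16753$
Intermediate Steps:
$h{\left(H \right)} = 2 H \left(-5 + H\right)$ ($h{\left(H \right)} = 2 \left(H - 5\right) H = 2 \left(-5 + H\right) H = 2 H \left(-5 + H\right)$)
$h{\left(-1 \right)} \left(-88 - 69\right) - -18637 = 2 \left(-1\right) \left(-5 - 1\right) \left(-88 - 69\right) - -18637 = 2 \left(-1\right) \left(-6\right) \left(-157\right) + 18637 = 12 \left(-157\right) + 18637 = -1884 + 18637 = 16753$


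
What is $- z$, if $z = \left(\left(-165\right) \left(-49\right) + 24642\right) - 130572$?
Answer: $97845$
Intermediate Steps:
$z = -97845$ ($z = \left(8085 + 24642\right) - 130572 = 32727 - 130572 = -97845$)
$- z = \left(-1\right) \left(-97845\right) = 97845$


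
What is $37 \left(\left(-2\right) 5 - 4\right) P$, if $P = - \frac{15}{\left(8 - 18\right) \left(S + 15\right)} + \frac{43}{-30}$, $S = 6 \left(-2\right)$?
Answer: $\frac{7252}{15} \approx 483.47$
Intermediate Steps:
$S = -12$
$P = - \frac{14}{15}$ ($P = - \frac{15}{\left(8 - 18\right) \left(-12 + 15\right)} + \frac{43}{-30} = - \frac{15}{\left(-10\right) 3} + 43 \left(- \frac{1}{30}\right) = - \frac{15}{-30} - \frac{43}{30} = \left(-15\right) \left(- \frac{1}{30}\right) - \frac{43}{30} = \frac{1}{2} - \frac{43}{30} = - \frac{14}{15} \approx -0.93333$)
$37 \left(\left(-2\right) 5 - 4\right) P = 37 \left(\left(-2\right) 5 - 4\right) \left(- \frac{14}{15}\right) = 37 \left(-10 - 4\right) \left(- \frac{14}{15}\right) = 37 \left(-14\right) \left(- \frac{14}{15}\right) = \left(-518\right) \left(- \frac{14}{15}\right) = \frac{7252}{15}$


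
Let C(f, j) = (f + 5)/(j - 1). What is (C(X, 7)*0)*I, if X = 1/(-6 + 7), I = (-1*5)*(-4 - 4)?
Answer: 0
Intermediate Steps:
I = 40 (I = -5*(-8) = 40)
X = 1 (X = 1/1 = 1)
C(f, j) = (5 + f)/(-1 + j)
(C(X, 7)*0)*I = (((5 + 1)/(-1 + 7))*0)*40 = ((6/6)*0)*40 = (((⅙)*6)*0)*40 = (1*0)*40 = 0*40 = 0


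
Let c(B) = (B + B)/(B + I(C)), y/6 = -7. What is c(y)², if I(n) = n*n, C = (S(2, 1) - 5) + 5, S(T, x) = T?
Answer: 1764/361 ≈ 4.8864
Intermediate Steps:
y = -42 (y = 6*(-7) = -42)
C = 2 (C = (2 - 5) + 5 = -3 + 5 = 2)
I(n) = n²
c(B) = 2*B/(4 + B) (c(B) = (B + B)/(B + 2²) = (2*B)/(B + 4) = (2*B)/(4 + B) = 2*B/(4 + B))
c(y)² = (2*(-42)/(4 - 42))² = (2*(-42)/(-38))² = (2*(-42)*(-1/38))² = (42/19)² = 1764/361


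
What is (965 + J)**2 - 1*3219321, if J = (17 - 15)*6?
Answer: -2264792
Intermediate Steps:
J = 12 (J = 2*6 = 12)
(965 + J)**2 - 1*3219321 = (965 + 12)**2 - 1*3219321 = 977**2 - 3219321 = 954529 - 3219321 = -2264792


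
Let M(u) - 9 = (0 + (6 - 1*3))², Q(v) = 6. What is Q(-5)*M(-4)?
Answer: 108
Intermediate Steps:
M(u) = 18 (M(u) = 9 + (0 + (6 - 1*3))² = 9 + (0 + (6 - 3))² = 9 + (0 + 3)² = 9 + 3² = 9 + 9 = 18)
Q(-5)*M(-4) = 6*18 = 108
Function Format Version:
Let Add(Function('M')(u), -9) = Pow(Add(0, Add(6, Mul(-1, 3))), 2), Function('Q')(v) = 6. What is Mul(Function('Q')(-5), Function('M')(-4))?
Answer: 108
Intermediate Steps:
Function('M')(u) = 18 (Function('M')(u) = Add(9, Pow(Add(0, Add(6, Mul(-1, 3))), 2)) = Add(9, Pow(Add(0, Add(6, -3)), 2)) = Add(9, Pow(Add(0, 3), 2)) = Add(9, Pow(3, 2)) = Add(9, 9) = 18)
Mul(Function('Q')(-5), Function('M')(-4)) = Mul(6, 18) = 108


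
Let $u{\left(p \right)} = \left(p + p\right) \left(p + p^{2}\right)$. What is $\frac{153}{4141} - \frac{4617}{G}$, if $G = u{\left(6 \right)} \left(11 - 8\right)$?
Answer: $- \frac{699543}{231896} \approx -3.0166$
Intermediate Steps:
$u{\left(p \right)} = 2 p \left(p + p^{2}\right)$
$G = 1512$ ($G = 2 \cdot 6^{2} \left(1 + 6\right) \left(11 - 8\right) = 2 \cdot 36 \cdot 7 \cdot 3 = 504 \cdot 3 = 1512$)
$\frac{153}{4141} - \frac{4617}{G} = \frac{153}{4141} - \frac{4617}{1512} = 153 \cdot \frac{1}{4141} - \frac{171}{56} = \frac{153}{4141} - \frac{171}{56} = - \frac{699543}{231896}$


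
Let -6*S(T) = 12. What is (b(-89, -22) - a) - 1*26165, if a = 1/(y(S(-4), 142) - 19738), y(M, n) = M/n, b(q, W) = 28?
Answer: -36628365592/1401399 ≈ -26137.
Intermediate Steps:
S(T) = -2 (S(T) = -⅙*12 = -2)
a = -71/1401399 (a = 1/(-2/142 - 19738) = 1/(-2*1/142 - 19738) = 1/(-1/71 - 19738) = 1/(-1401399/71) = -71/1401399 ≈ -5.0664e-5)
(b(-89, -22) - a) - 1*26165 = (28 - 1*(-71/1401399)) - 1*26165 = (28 + 71/1401399) - 26165 = 39239243/1401399 - 26165 = -36628365592/1401399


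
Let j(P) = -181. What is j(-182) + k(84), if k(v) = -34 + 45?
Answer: -170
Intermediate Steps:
k(v) = 11
j(-182) + k(84) = -181 + 11 = -170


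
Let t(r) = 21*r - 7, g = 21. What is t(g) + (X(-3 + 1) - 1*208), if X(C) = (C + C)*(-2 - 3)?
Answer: 246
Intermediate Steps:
X(C) = -10*C (X(C) = (2*C)*(-5) = -10*C)
t(r) = -7 + 21*r
t(g) + (X(-3 + 1) - 1*208) = (-7 + 21*21) + (-10*(-3 + 1) - 1*208) = (-7 + 441) + (-10*(-2) - 208) = 434 + (20 - 208) = 434 - 188 = 246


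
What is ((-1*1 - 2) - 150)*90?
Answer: -13770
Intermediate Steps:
((-1*1 - 2) - 150)*90 = ((-1 - 2) - 150)*90 = (-3 - 150)*90 = -153*90 = -13770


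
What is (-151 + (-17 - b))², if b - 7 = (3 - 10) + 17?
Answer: 34225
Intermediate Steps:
b = 17 (b = 7 + ((3 - 10) + 17) = 7 + (-7 + 17) = 7 + 10 = 17)
(-151 + (-17 - b))² = (-151 + (-17 - 1*17))² = (-151 + (-17 - 17))² = (-151 - 34)² = (-185)² = 34225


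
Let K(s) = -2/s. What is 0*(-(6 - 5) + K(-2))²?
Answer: 0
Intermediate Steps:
0*(-(6 - 5) + K(-2))² = 0*(-(6 - 5) - 2/(-2))² = 0*(-1*1 - 2*(-½))² = 0*(-1 + 1)² = 0*0² = 0*0 = 0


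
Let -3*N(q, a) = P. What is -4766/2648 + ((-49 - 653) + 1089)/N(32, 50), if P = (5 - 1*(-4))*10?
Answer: -97313/6620 ≈ -14.700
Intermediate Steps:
P = 90 (P = (5 + 4)*10 = 9*10 = 90)
N(q, a) = -30 (N(q, a) = -⅓*90 = -30)
-4766/2648 + ((-49 - 653) + 1089)/N(32, 50) = -4766/2648 + ((-49 - 653) + 1089)/(-30) = -4766*1/2648 + (-702 + 1089)*(-1/30) = -2383/1324 + 387*(-1/30) = -2383/1324 - 129/10 = -97313/6620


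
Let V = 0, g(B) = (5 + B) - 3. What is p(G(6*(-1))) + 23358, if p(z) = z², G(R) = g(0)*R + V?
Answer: 23502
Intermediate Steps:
g(B) = 2 + B
G(R) = 2*R (G(R) = (2 + 0)*R + 0 = 2*R + 0 = 2*R)
p(G(6*(-1))) + 23358 = (2*(6*(-1)))² + 23358 = (2*(-6))² + 23358 = (-12)² + 23358 = 144 + 23358 = 23502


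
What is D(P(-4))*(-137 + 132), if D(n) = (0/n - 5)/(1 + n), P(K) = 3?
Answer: 25/4 ≈ 6.2500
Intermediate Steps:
D(n) = -5/(1 + n) (D(n) = (0 - 5)/(1 + n) = -5/(1 + n))
D(P(-4))*(-137 + 132) = (-5/(1 + 3))*(-137 + 132) = -5/4*(-5) = 25/4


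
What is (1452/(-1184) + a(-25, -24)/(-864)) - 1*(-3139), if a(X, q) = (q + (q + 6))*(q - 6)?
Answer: 348131/111 ≈ 3136.3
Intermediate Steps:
a(X, q) = (-6 + q)*(6 + 2*q) (a(X, q) = (q + (6 + q))*(-6 + q) = (6 + 2*q)*(-6 + q) = (-6 + q)*(6 + 2*q))
(1452/(-1184) + a(-25, -24)/(-864)) - 1*(-3139) = (1452/(-1184) + (-36 - 6*(-24) + 2*(-24)**2)/(-864)) - 1*(-3139) = (1452*(-1/1184) + (-36 + 144 + 2*576)*(-1/864)) + 3139 = (-363/296 + (-36 + 144 + 1152)*(-1/864)) + 3139 = (-363/296 + 1260*(-1/864)) + 3139 = (-363/296 - 35/24) + 3139 = -298/111 + 3139 = 348131/111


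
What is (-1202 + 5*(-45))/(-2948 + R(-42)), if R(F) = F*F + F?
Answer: 1427/1226 ≈ 1.1639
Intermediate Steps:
R(F) = F + F² (R(F) = F² + F = F + F²)
(-1202 + 5*(-45))/(-2948 + R(-42)) = (-1202 + 5*(-45))/(-2948 - 42*(1 - 42)) = (-1202 - 225)/(-2948 - 42*(-41)) = -1427/(-2948 + 1722) = -1427/(-1226) = -1427*(-1/1226) = 1427/1226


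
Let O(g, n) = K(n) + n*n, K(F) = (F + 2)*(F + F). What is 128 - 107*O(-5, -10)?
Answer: -27692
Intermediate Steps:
K(F) = 2*F*(2 + F) (K(F) = (2 + F)*(2*F) = 2*F*(2 + F))
O(g, n) = n² + 2*n*(2 + n) (O(g, n) = 2*n*(2 + n) + n*n = 2*n*(2 + n) + n² = n² + 2*n*(2 + n))
128 - 107*O(-5, -10) = 128 - (-1070)*(4 + 3*(-10)) = 128 - (-1070)*(4 - 30) = 128 - (-1070)*(-26) = 128 - 107*260 = 128 - 27820 = -27692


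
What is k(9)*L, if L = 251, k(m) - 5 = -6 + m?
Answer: 2008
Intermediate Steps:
k(m) = -1 + m (k(m) = 5 + (-6 + m) = -1 + m)
k(9)*L = (-1 + 9)*251 = 8*251 = 2008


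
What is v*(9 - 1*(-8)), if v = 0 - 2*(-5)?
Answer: 170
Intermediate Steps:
v = 10 (v = 0 + 10 = 10)
v*(9 - 1*(-8)) = 10*(9 - 1*(-8)) = 10*(9 + 8) = 10*17 = 170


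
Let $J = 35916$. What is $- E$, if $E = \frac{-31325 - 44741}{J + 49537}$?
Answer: $\frac{76066}{85453} \approx 0.89015$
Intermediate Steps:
$E = - \frac{76066}{85453}$ ($E = \frac{-31325 - 44741}{35916 + 49537} = - \frac{76066}{85453} \approx -0.89015$)
$- E = \left(-1\right) \left(- \frac{76066}{85453}\right) = \frac{76066}{85453}$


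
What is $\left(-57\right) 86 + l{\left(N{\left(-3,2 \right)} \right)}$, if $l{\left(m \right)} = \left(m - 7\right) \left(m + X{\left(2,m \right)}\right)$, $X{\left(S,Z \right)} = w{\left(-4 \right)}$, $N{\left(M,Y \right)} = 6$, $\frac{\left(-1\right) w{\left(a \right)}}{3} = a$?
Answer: $-4920$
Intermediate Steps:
$w{\left(a \right)} = - 3 a$
$X{\left(S,Z \right)} = 12$ ($X{\left(S,Z \right)} = \left(-3\right) \left(-4\right) = 12$)
$l{\left(m \right)} = \left(-7 + m\right) \left(12 + m\right)$ ($l{\left(m \right)} = \left(m - 7\right) \left(m + 12\right) = \left(-7 + m\right) \left(12 + m\right)$)
$\left(-57\right) 86 + l{\left(N{\left(-3,2 \right)} \right)} = \left(-57\right) 86 + \left(-84 + 6^{2} + 5 \cdot 6\right) = -4902 + \left(-84 + 36 + 30\right) = -4902 - 18 = -4920$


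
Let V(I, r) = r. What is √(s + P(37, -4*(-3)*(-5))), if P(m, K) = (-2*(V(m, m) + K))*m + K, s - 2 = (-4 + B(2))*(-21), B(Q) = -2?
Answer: √1770 ≈ 42.071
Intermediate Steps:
s = 128 (s = 2 + (-4 - 2)*(-21) = 2 - 6*(-21) = 2 + 126 = 128)
P(m, K) = K + m*(-2*K - 2*m) (P(m, K) = (-2*(m + K))*m + K = (-2*(K + m))*m + K = (-2*K - 2*m)*m + K = m*(-2*K - 2*m) + K = K + m*(-2*K - 2*m))
√(s + P(37, -4*(-3)*(-5))) = √(128 + (-4*(-3)*(-5) - 2*37² - 2*-4*(-3)*(-5)*37)) = √(128 + (12*(-5) - 2*1369 - 2*12*(-5)*37)) = √(128 + (-60 - 2738 - 2*(-60)*37)) = √(128 + (-60 - 2738 + 4440)) = √(128 + 1642) = √1770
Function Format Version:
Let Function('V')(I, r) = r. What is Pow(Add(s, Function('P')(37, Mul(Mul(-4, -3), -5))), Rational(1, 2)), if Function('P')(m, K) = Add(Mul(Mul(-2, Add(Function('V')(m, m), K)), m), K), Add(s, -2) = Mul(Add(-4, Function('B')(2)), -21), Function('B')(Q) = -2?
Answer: Pow(1770, Rational(1, 2)) ≈ 42.071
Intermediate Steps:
s = 128 (s = Add(2, Mul(Add(-4, -2), -21)) = Add(2, Mul(-6, -21)) = Add(2, 126) = 128)
Function('P')(m, K) = Add(K, Mul(m, Add(Mul(-2, K), Mul(-2, m)))) (Function('P')(m, K) = Add(Mul(Mul(-2, Add(m, K)), m), K) = Add(Mul(Mul(-2, Add(K, m)), m), K) = Add(Mul(Add(Mul(-2, K), Mul(-2, m)), m), K) = Add(Mul(m, Add(Mul(-2, K), Mul(-2, m))), K) = Add(K, Mul(m, Add(Mul(-2, K), Mul(-2, m)))))
Pow(Add(s, Function('P')(37, Mul(Mul(-4, -3), -5))), Rational(1, 2)) = Pow(Add(128, Add(Mul(Mul(-4, -3), -5), Mul(-2, Pow(37, 2)), Mul(-2, Mul(Mul(-4, -3), -5), 37))), Rational(1, 2)) = Pow(Add(128, Add(Mul(12, -5), Mul(-2, 1369), Mul(-2, Mul(12, -5), 37))), Rational(1, 2)) = Pow(Add(128, Add(-60, -2738, Mul(-2, -60, 37))), Rational(1, 2)) = Pow(Add(128, Add(-60, -2738, 4440)), Rational(1, 2)) = Pow(Add(128, 1642), Rational(1, 2)) = Pow(1770, Rational(1, 2))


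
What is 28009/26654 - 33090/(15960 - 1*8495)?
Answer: -134578735/39794422 ≈ -3.3818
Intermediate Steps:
28009/26654 - 33090/(15960 - 1*8495) = 28009*(1/26654) - 33090/(15960 - 8495) = 28009/26654 - 33090/7465 = 28009/26654 - 33090*1/7465 = 28009/26654 - 6618/1493 = -134578735/39794422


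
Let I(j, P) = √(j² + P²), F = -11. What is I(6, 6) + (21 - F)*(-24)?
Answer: -768 + 6*√2 ≈ -759.51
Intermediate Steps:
I(j, P) = √(P² + j²)
I(6, 6) + (21 - F)*(-24) = √(6² + 6²) + (21 - 1*(-11))*(-24) = √(36 + 36) + (21 + 11)*(-24) = √72 + 32*(-24) = 6*√2 - 768 = -768 + 6*√2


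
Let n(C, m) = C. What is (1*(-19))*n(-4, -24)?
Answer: 76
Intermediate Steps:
(1*(-19))*n(-4, -24) = (1*(-19))*(-4) = -19*(-4) = 76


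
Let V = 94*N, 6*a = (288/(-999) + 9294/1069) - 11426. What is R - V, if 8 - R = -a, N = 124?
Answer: -4823820250/355977 ≈ -13551.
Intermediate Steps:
a = -677400154/355977 (a = ((288/(-999) + 9294/1069) - 11426)/6 = ((288*(-1/999) + 9294*(1/1069)) - 11426)/6 = ((-32/111 + 9294/1069) - 11426)/6 = (997426/118659 - 11426)/6 = (⅙)*(-1354800308/118659) = -677400154/355977 ≈ -1902.9)
R = -674552338/355977 (R = 8 - (-1)*(-677400154)/355977 = 8 - 1*677400154/355977 = 8 - 677400154/355977 = -674552338/355977 ≈ -1894.9)
V = 11656 (V = 94*124 = 11656)
R - V = -674552338/355977 - 1*11656 = -674552338/355977 - 11656 = -4823820250/355977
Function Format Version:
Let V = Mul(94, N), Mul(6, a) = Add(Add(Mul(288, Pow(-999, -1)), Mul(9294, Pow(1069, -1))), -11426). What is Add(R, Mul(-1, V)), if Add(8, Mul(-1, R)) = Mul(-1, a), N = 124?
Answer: Rational(-4823820250, 355977) ≈ -13551.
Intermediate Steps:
a = Rational(-677400154, 355977) (a = Mul(Rational(1, 6), Add(Add(Mul(288, Pow(-999, -1)), Mul(9294, Pow(1069, -1))), -11426)) = Mul(Rational(1, 6), Add(Add(Mul(288, Rational(-1, 999)), Mul(9294, Rational(1, 1069))), -11426)) = Mul(Rational(1, 6), Add(Add(Rational(-32, 111), Rational(9294, 1069)), -11426)) = Mul(Rational(1, 6), Add(Rational(997426, 118659), -11426)) = Mul(Rational(1, 6), Rational(-1354800308, 118659)) = Rational(-677400154, 355977) ≈ -1902.9)
R = Rational(-674552338, 355977) (R = Add(8, Mul(-1, Mul(-1, Rational(-677400154, 355977)))) = Add(8, Mul(-1, Rational(677400154, 355977))) = Add(8, Rational(-677400154, 355977)) = Rational(-674552338, 355977) ≈ -1894.9)
V = 11656 (V = Mul(94, 124) = 11656)
Add(R, Mul(-1, V)) = Add(Rational(-674552338, 355977), Mul(-1, 11656)) = Add(Rational(-674552338, 355977), -11656) = Rational(-4823820250, 355977)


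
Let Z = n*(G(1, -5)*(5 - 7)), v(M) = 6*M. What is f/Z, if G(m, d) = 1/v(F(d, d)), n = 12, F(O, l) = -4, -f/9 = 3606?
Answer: -32454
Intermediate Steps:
f = -32454 (f = -9*3606 = -32454)
G(m, d) = -1/24 (G(m, d) = 1/(6*(-4)) = 1/(-24) = -1/24)
Z = 1 (Z = 12*(-(5 - 7)/24) = 12*(-1/24*(-2)) = 12*(1/12) = 1)
f/Z = -32454/1 = -32454*1 = -32454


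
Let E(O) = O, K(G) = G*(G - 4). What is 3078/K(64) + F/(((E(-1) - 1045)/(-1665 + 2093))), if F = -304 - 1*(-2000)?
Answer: -232015861/334720 ≈ -693.16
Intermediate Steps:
K(G) = G*(-4 + G)
F = 1696 (F = -304 + 2000 = 1696)
3078/K(64) + F/(((E(-1) - 1045)/(-1665 + 2093))) = 3078/((64*(-4 + 64))) + 1696/(((-1 - 1045)/(-1665 + 2093))) = 3078/((64*60)) + 1696/((-1046/428)) = 3078/3840 + 1696/((-1046*1/428)) = 3078*(1/3840) + 1696/(-523/214) = 513/640 + 1696*(-214/523) = 513/640 - 362944/523 = -232015861/334720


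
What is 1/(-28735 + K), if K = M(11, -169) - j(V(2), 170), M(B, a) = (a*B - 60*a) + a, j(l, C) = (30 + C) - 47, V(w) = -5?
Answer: -1/20776 ≈ -4.8132e-5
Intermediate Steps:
j(l, C) = -17 + C
M(B, a) = -59*a + B*a (M(B, a) = (B*a - 60*a) + a = (-60*a + B*a) + a = -59*a + B*a)
K = 7959 (K = -169*(-59 + 11) - (-17 + 170) = -169*(-48) - 1*153 = 8112 - 153 = 7959)
1/(-28735 + K) = 1/(-28735 + 7959) = 1/(-20776) = -1/20776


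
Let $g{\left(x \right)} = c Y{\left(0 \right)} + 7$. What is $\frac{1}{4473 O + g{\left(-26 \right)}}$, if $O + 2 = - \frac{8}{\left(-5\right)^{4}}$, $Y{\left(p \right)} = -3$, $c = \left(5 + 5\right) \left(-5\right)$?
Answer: $- \frac{625}{5528909} \approx -0.00011304$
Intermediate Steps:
$c = -50$ ($c = 10 \left(-5\right) = -50$)
$O = - \frac{1258}{625}$ ($O = -2 - \frac{8}{\left(-5\right)^{4}} = -2 - \frac{8}{625} = - \frac{1258}{625} \approx -2.0128$)
$g{\left(x \right)} = 157$ ($g{\left(x \right)} = \left(-50\right) \left(-3\right) + 7 = 150 + 7 = 157$)
$\frac{1}{4473 O + g{\left(-26 \right)}} = \frac{1}{4473 \left(- \frac{1258}{625}\right) + 157} = \frac{1}{- \frac{5627034}{625} + 157} = \frac{1}{- \frac{5528909}{625}} = - \frac{625}{5528909}$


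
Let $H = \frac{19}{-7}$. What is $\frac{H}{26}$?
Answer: $- \frac{19}{182} \approx -0.1044$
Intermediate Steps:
$H = - \frac{19}{7}$ ($H = 19 \left(- \frac{1}{7}\right) = - \frac{19}{7} \approx -2.7143$)
$\frac{H}{26} = - \frac{19}{7 \cdot 26} = \left(- \frac{19}{7}\right) \frac{1}{26} = - \frac{19}{182}$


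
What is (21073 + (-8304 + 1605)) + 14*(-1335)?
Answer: -4316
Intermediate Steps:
(21073 + (-8304 + 1605)) + 14*(-1335) = (21073 - 6699) - 18690 = 14374 - 18690 = -4316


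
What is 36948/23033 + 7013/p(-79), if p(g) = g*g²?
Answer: 18055274543/11356167287 ≈ 1.5899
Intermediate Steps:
p(g) = g³
36948/23033 + 7013/p(-79) = 36948/23033 + 7013/((-79)³) = 36948*(1/23033) + 7013/(-493039) = 36948/23033 + 7013*(-1/493039) = 36948/23033 - 7013/493039 = 18055274543/11356167287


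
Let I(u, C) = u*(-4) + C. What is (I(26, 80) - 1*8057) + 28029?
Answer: 19948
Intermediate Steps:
I(u, C) = C - 4*u (I(u, C) = -4*u + C = C - 4*u)
(I(26, 80) - 1*8057) + 28029 = ((80 - 4*26) - 1*8057) + 28029 = ((80 - 104) - 8057) + 28029 = (-24 - 8057) + 28029 = -8081 + 28029 = 19948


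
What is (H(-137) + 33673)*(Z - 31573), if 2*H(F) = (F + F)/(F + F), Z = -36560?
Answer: -4588553151/2 ≈ -2.2943e+9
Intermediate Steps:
H(F) = 1/2 (H(F) = ((F + F)/(F + F))/2 = ((2*F)/((2*F)))/2 = ((2*F)*(1/(2*F)))/2 = (1/2)*1 = 1/2)
(H(-137) + 33673)*(Z - 31573) = (1/2 + 33673)*(-36560 - 31573) = (67347/2)*(-68133) = -4588553151/2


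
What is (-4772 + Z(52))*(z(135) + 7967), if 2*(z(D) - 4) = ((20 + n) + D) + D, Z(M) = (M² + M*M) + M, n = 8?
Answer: 5586560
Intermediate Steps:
Z(M) = M + 2*M² (Z(M) = (M² + M²) + M = 2*M² + M = M + 2*M²)
z(D) = 18 + D (z(D) = 4 + (((20 + 8) + D) + D)/2 = 4 + ((28 + D) + D)/2 = 4 + (28 + 2*D)/2 = 4 + (14 + D) = 18 + D)
(-4772 + Z(52))*(z(135) + 7967) = (-4772 + 52*(1 + 2*52))*((18 + 135) + 7967) = (-4772 + 52*(1 + 104))*(153 + 7967) = (-4772 + 52*105)*8120 = (-4772 + 5460)*8120 = 688*8120 = 5586560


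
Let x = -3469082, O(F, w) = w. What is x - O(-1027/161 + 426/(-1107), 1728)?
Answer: -3470810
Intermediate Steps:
x - O(-1027/161 + 426/(-1107), 1728) = -3469082 - 1*1728 = -3469082 - 1728 = -3470810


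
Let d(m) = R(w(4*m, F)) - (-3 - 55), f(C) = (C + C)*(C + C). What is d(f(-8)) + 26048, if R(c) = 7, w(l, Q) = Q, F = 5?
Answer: 26113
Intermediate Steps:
f(C) = 4*C² (f(C) = (2*C)*(2*C) = 4*C²)
d(m) = 65 (d(m) = 7 - (-3 - 55) = 7 - 1*(-58) = 7 + 58 = 65)
d(f(-8)) + 26048 = 65 + 26048 = 26113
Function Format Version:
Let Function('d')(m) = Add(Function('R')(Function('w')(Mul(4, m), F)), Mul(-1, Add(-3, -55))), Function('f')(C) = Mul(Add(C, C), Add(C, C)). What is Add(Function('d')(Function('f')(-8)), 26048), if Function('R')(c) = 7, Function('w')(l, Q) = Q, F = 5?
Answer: 26113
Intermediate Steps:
Function('f')(C) = Mul(4, Pow(C, 2)) (Function('f')(C) = Mul(Mul(2, C), Mul(2, C)) = Mul(4, Pow(C, 2)))
Function('d')(m) = 65 (Function('d')(m) = Add(7, Mul(-1, Add(-3, -55))) = Add(7, Mul(-1, -58)) = Add(7, 58) = 65)
Add(Function('d')(Function('f')(-8)), 26048) = Add(65, 26048) = 26113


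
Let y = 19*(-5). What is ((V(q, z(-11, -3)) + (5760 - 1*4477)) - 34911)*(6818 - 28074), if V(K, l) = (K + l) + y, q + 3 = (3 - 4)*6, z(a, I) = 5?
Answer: 716901112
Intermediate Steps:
y = -95
q = -9 (q = -3 + (3 - 4)*6 = -3 - 1*6 = -3 - 6 = -9)
V(K, l) = -95 + K + l (V(K, l) = (K + l) - 95 = -95 + K + l)
((V(q, z(-11, -3)) + (5760 - 1*4477)) - 34911)*(6818 - 28074) = (((-95 - 9 + 5) + (5760 - 1*4477)) - 34911)*(6818 - 28074) = ((-99 + (5760 - 4477)) - 34911)*(-21256) = ((-99 + 1283) - 34911)*(-21256) = (1184 - 34911)*(-21256) = -33727*(-21256) = 716901112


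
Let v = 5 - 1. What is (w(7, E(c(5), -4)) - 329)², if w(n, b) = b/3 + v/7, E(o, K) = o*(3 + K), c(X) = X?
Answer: 48052624/441 ≈ 1.0896e+5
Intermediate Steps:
v = 4
w(n, b) = 4/7 + b/3 (w(n, b) = b/3 + 4/7 = 4/7 + b/3)
(w(7, E(c(5), -4)) - 329)² = ((4/7 + (5*(3 - 4))/3) - 329)² = ((4/7 + (5*(-1))/3) - 329)² = ((4/7 + (⅓)*(-5)) - 329)² = ((4/7 - 5/3) - 329)² = (-23/21 - 329)² = (-6932/21)² = 48052624/441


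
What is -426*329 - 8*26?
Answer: -140362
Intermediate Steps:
-426*329 - 8*26 = -140154 - 208 = -140362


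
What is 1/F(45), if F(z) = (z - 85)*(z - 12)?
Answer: -1/1320 ≈ -0.00075758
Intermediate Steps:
F(z) = (-85 + z)*(-12 + z)
1/F(45) = 1/(1020 + 45² - 97*45) = 1/(1020 + 2025 - 4365) = 1/(-1320) = -1/1320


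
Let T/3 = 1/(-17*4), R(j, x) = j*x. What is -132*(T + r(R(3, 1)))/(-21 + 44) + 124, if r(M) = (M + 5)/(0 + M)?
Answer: 42599/391 ≈ 108.95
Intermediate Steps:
r(M) = (5 + M)/M
T = -3/68 (T = 3/((-17*4)) = 3/(-68) = 3*(-1/68) = -3/68 ≈ -0.044118)
-132*(T + r(R(3, 1)))/(-21 + 44) + 124 = -132*(-3/68 + (5 + 3*1)/((3*1)))/(-21 + 44) + 124 = -132*(-3/68 + (5 + 3)/3)/23 + 124 = -132*(-3/68 + (⅓)*8)/23 + 124 = -132*(-3/68 + 8/3)/23 + 124 = -5885/(17*23) + 124 = -132*535/4692 + 124 = -5885/391 + 124 = 42599/391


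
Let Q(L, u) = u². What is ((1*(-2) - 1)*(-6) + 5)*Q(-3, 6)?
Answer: 828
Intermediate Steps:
((1*(-2) - 1)*(-6) + 5)*Q(-3, 6) = ((1*(-2) - 1)*(-6) + 5)*6² = ((-2 - 1)*(-6) + 5)*36 = (-3*(-6) + 5)*36 = (18 + 5)*36 = 23*36 = 828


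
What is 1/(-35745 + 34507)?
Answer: -1/1238 ≈ -0.00080775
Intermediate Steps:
1/(-35745 + 34507) = 1/(-1238) = -1/1238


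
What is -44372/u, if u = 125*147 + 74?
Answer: -44372/18449 ≈ -2.4051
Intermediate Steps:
u = 18449 (u = 18375 + 74 = 18449)
-44372/u = -44372/18449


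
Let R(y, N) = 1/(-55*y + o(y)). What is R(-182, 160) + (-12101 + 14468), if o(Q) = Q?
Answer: 23262877/9828 ≈ 2367.0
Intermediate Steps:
R(y, N) = -1/(54*y) (R(y, N) = 1/(-55*y + y) = 1/(-54*y) = -1/(54*y))
R(-182, 160) + (-12101 + 14468) = -1/54/(-182) + (-12101 + 14468) = -1/54*(-1/182) + 2367 = 1/9828 + 2367 = 23262877/9828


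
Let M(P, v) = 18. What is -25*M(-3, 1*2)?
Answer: -450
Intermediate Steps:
-25*M(-3, 1*2) = -25*18 = -450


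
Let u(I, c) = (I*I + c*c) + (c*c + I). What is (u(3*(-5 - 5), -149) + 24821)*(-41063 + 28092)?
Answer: -909176303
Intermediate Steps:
u(I, c) = I + I**2 + 2*c**2 (u(I, c) = (I**2 + c**2) + (c**2 + I) = (I**2 + c**2) + (I + c**2) = I + I**2 + 2*c**2)
(u(3*(-5 - 5), -149) + 24821)*(-41063 + 28092) = ((3*(-5 - 5) + (3*(-5 - 5))**2 + 2*(-149)**2) + 24821)*(-41063 + 28092) = ((3*(-10) + (3*(-10))**2 + 2*22201) + 24821)*(-12971) = ((-30 + (-30)**2 + 44402) + 24821)*(-12971) = ((-30 + 900 + 44402) + 24821)*(-12971) = (45272 + 24821)*(-12971) = 70093*(-12971) = -909176303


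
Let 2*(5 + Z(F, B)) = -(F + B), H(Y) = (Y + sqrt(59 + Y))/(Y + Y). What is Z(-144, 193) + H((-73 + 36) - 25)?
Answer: -29 - I*sqrt(3)/124 ≈ -29.0 - 0.013968*I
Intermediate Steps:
H(Y) = (Y + sqrt(59 + Y))/(2*Y) (H(Y) = (Y + sqrt(59 + Y))/((2*Y)) = (Y + sqrt(59 + Y))*(1/(2*Y)) = (Y + sqrt(59 + Y))/(2*Y))
Z(F, B) = -5 - B/2 - F/2 (Z(F, B) = -5 + (-(F + B))/2 = -5 + (-(B + F))/2 = -5 + (-B - F)/2 = -5 + (-B/2 - F/2) = -5 - B/2 - F/2)
Z(-144, 193) + H((-73 + 36) - 25) = (-5 - 1/2*193 - 1/2*(-144)) + (((-73 + 36) - 25) + sqrt(59 + ((-73 + 36) - 25)))/(2*((-73 + 36) - 25)) = (-5 - 193/2 + 72) + ((-37 - 25) + sqrt(59 + (-37 - 25)))/(2*(-37 - 25)) = -59/2 + (1/2)*(-62 + sqrt(59 - 62))/(-62) = -59/2 + (1/2)*(-1/62)*(-62 + sqrt(-3)) = -59/2 + (1/2)*(-1/62)*(-62 + I*sqrt(3)) = -59/2 + (1/2 - I*sqrt(3)/124) = -29 - I*sqrt(3)/124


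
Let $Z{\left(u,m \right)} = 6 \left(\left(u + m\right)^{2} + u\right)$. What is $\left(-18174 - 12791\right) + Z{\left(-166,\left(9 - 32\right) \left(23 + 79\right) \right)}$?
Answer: $37828903$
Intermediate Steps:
$Z{\left(u,m \right)} = 6 u + 6 \left(m + u\right)^{2}$ ($Z{\left(u,m \right)} = 6 \left(\left(m + u\right)^{2} + u\right) = 6 \left(u + \left(m + u\right)^{2}\right) = 6 u + 6 \left(m + u\right)^{2}$)
$\left(-18174 - 12791\right) + Z{\left(-166,\left(9 - 32\right) \left(23 + 79\right) \right)} = \left(-18174 - 12791\right) + \left(6 \left(-166\right) + 6 \left(\left(9 - 32\right) \left(23 + 79\right) - 166\right)^{2}\right) = -30965 - \left(996 - 6 \left(\left(-23\right) 102 - 166\right)^{2}\right) = -30965 - \left(996 - 6 \left(-2346 - 166\right)^{2}\right) = -30965 - \left(996 - 6 \left(-2512\right)^{2}\right) = -30965 + \left(-996 + 6 \cdot 6310144\right) = -30965 + \left(-996 + 37860864\right) = -30965 + 37859868 = 37828903$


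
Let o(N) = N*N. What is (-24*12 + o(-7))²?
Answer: 57121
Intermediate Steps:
o(N) = N²
(-24*12 + o(-7))² = (-24*12 + (-7)²)² = (-288 + 49)² = (-239)² = 57121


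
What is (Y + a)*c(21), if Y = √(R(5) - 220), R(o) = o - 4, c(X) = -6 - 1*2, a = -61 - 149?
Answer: 1680 - 8*I*√219 ≈ 1680.0 - 118.39*I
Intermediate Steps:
a = -210
c(X) = -8 (c(X) = -6 - 2 = -8)
R(o) = -4 + o
Y = I*√219 (Y = √((-4 + 5) - 220) = √(1 - 220) = √(-219) = I*√219 ≈ 14.799*I)
(Y + a)*c(21) = (I*√219 - 210)*(-8) = (-210 + I*√219)*(-8) = 1680 - 8*I*√219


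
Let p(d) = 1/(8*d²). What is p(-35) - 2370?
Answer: -23225999/9800 ≈ -2370.0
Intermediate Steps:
p(d) = 1/(8*d²)
p(-35) - 2370 = (⅛)/(-35)² - 2370 = (⅛)*(1/1225) - 2370 = 1/9800 - 2370 = -23225999/9800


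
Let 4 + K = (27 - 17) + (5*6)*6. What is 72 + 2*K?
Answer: 444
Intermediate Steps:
K = 186 (K = -4 + ((27 - 17) + (5*6)*6) = -4 + (10 + 30*6) = -4 + (10 + 180) = -4 + 190 = 186)
72 + 2*K = 72 + 2*186 = 72 + 372 = 444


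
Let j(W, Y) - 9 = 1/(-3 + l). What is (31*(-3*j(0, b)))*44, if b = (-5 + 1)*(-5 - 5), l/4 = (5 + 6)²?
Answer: -17718360/481 ≈ -36837.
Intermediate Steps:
l = 484 (l = 4*(5 + 6)² = 4*11² = 4*121 = 484)
b = 40 (b = -4*(-10) = 40)
j(W, Y) = 4330/481 (j(W, Y) = 9 + 1/(-3 + 484) = 9 + 1/481 = 4330/481)
(31*(-3*j(0, b)))*44 = (31*(-3*4330/481))*44 = (31*(-12990/481))*44 = -402690/481*44 = -17718360/481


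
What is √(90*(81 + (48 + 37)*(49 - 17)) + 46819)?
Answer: √298909 ≈ 546.73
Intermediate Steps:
√(90*(81 + (48 + 37)*(49 - 17)) + 46819) = √(90*(81 + 85*32) + 46819) = √(90*(81 + 2720) + 46819) = √(90*2801 + 46819) = √(252090 + 46819) = √298909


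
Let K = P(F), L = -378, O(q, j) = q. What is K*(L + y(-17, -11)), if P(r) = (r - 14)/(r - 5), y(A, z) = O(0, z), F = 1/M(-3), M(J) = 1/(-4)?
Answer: -756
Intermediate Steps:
M(J) = -¼
F = -4 (F = 1/(-¼) = -4)
y(A, z) = 0
P(r) = (-14 + r)/(-5 + r)
K = 2 (K = (-14 - 4)/(-5 - 4) = -18/(-9) = -⅑*(-18) = 2)
K*(L + y(-17, -11)) = 2*(-378 + 0) = 2*(-378) = -756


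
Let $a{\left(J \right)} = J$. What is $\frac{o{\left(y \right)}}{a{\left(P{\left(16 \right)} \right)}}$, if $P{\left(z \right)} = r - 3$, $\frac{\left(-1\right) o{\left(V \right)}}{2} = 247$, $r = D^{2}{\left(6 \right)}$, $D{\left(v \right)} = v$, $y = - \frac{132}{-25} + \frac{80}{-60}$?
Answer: $- \frac{494}{33} \approx -14.97$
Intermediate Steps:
$y = \frac{296}{75}$ ($y = \left(-132\right) \left(- \frac{1}{25}\right) + 80 \left(- \frac{1}{60}\right) = \frac{132}{25} - \frac{4}{3} = \frac{296}{75} \approx 3.9467$)
$r = 36$ ($r = 6^{2} = 36$)
$o{\left(V \right)} = -494$ ($o{\left(V \right)} = \left(-2\right) 247 = -494$)
$P{\left(z \right)} = 33$ ($P{\left(z \right)} = 36 - 3 = 33$)
$\frac{o{\left(y \right)}}{a{\left(P{\left(16 \right)} \right)}} = - \frac{494}{33}$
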